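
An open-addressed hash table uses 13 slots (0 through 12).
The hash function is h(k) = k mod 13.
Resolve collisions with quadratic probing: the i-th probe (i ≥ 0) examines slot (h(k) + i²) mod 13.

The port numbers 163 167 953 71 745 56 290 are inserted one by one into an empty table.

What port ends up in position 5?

163 hashes to 7; slot 7 is free => place at 7.
167 hashes to 11; slot 11 is free => place at 11.
953 hashes to 4; slot 4 is free => place at 4.
71 hashes to 6; slot 6 is free => place at 6.
745 hashes to 4; 4 taken => place at 5.
56 hashes to 4; 4,5 taken => place at 8.
290 hashes to 4; 4,5,8 taken => place at 0.
Table: [290, -, -, -, 953, 745, 71, 163, 56, -, -, 167, -]

745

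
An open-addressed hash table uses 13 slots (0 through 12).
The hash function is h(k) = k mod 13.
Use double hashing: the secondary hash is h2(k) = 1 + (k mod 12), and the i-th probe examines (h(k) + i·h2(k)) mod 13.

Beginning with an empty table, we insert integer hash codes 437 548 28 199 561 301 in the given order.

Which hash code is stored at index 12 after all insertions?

Insert 437: h=8, slot 8 empty -> index 8.
Insert 548: h=2, slot 2 empty -> index 2.
Insert 28: h=2, h2=5, slot 2 occupied -> index 7.
Insert 199: h=4, slot 4 empty -> index 4.
Insert 561: h=2, h2=10, slot 2 occupied -> index 12.
Insert 301: h=2, h2=2, slots 2,4 occupied -> index 6.
Table: [_, _, 548, _, 199, _, 301, 28, 437, _, _, _, 561]

561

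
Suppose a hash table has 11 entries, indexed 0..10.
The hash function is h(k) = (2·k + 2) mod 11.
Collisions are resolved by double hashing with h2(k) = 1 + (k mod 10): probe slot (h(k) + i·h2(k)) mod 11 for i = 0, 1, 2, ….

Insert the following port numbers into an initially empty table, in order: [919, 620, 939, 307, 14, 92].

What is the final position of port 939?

Insert 919: h=3, slot 3 empty → index 3.
Insert 620: h=10, slot 10 empty → index 10.
Insert 939: h=10, h2=10, slot 10 occupied → index 9.
Insert 307: h=0, slot 0 empty → index 0.
Insert 14: h=8, slot 8 empty → index 8.
Insert 92: h=10, h2=3, slot 10 occupied → index 2.
Table: [307, _, 92, 919, _, _, _, _, 14, 939, 620]

9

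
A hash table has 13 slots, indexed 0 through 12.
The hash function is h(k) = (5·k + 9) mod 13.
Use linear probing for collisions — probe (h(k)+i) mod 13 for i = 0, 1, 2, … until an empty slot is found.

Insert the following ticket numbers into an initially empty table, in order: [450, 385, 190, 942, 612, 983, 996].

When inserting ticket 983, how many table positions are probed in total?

450 hashes to 10; slot 10 is free => place at 10.
385 hashes to 10; 10 taken => place at 11.
190 hashes to 10; 10,11 taken => place at 12.
942 hashes to 0; slot 0 is free => place at 0.
612 hashes to 1; slot 1 is free => place at 1.
983 hashes to 10; 10,11,12,0,1 taken => place at 2.
996 hashes to 10; 10,11,12,0,1,2 taken => place at 3.
Table: [942, 612, 983, 996, —, —, —, —, —, —, 450, 385, 190]

6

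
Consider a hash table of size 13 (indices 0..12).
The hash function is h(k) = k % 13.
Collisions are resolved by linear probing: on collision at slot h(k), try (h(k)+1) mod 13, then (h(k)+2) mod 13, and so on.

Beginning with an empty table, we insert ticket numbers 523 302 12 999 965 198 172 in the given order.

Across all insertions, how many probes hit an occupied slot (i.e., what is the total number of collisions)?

523 hashes to 3; slot 3 is free => place at 3.
302 hashes to 3; 3 taken => place at 4.
12 hashes to 12; slot 12 is free => place at 12.
999 hashes to 11; slot 11 is free => place at 11.
965 hashes to 3; 3,4 taken => place at 5.
198 hashes to 3; 3,4,5 taken => place at 6.
172 hashes to 3; 3,4,5,6 taken => place at 7.
Table: [_, _, _, 523, 302, 965, 198, 172, _, _, _, 999, 12]

10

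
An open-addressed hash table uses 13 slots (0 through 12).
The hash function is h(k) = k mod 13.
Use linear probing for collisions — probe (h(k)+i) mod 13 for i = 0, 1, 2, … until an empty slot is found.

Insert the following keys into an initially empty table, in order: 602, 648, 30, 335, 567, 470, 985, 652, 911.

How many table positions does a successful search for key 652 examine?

2

602 hashes to 4; slot 4 is free → place at 4.
648 hashes to 11; slot 11 is free → place at 11.
30 hashes to 4; 4 taken → place at 5.
335 hashes to 10; slot 10 is free → place at 10.
567 hashes to 8; slot 8 is free → place at 8.
470 hashes to 2; slot 2 is free → place at 2.
985 hashes to 10; 10,11 taken → place at 12.
652 hashes to 2; 2 taken → place at 3.
911 hashes to 1; slot 1 is free → place at 1.
Table: [—, 911, 470, 652, 602, 30, —, —, 567, —, 335, 648, 985]
Lookup 652: h=2, probe 2,3 → found at 3.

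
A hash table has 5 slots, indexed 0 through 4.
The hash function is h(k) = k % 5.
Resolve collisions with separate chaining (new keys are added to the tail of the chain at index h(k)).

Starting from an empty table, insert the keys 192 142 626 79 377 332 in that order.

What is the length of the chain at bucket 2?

Insert 192: h=2, bucket 2 empty -> new chain.
Insert 142: h=2, bucket 2 nonempty -> append to chain.
Insert 626: h=1, bucket 1 empty -> new chain.
Insert 79: h=4, bucket 4 empty -> new chain.
Insert 377: h=2, bucket 2 nonempty -> append to chain.
Insert 332: h=2, bucket 2 nonempty -> append to chain.
Final buckets:
0: _
1: 626
2: 192 -> 142 -> 377 -> 332
3: _
4: 79

4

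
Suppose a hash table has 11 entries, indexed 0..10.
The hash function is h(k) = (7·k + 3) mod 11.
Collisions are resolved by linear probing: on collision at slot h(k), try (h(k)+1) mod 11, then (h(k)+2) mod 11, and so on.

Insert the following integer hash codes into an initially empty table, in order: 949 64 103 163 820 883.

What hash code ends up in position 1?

949 hashes to 2; slot 2 is free => place at 2.
64 hashes to 0; slot 0 is free => place at 0.
103 hashes to 9; slot 9 is free => place at 9.
163 hashes to 0; 0 taken => place at 1.
820 hashes to 1; 1,2 taken => place at 3.
883 hashes to 2; 2,3 taken => place at 4.
Table: [64, 163, 949, 820, 883, ., ., ., ., 103, .]

163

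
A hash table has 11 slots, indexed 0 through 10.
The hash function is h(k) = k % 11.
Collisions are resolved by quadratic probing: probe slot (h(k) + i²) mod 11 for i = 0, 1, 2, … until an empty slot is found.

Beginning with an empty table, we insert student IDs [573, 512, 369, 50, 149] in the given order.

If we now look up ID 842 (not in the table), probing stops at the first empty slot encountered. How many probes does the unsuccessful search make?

5

573 hashes to 1; slot 1 is free => place at 1.
512 hashes to 6; slot 6 is free => place at 6.
369 hashes to 6; 6 taken => place at 7.
50 hashes to 6; 6,7 taken => place at 10.
149 hashes to 6; 6,7,10 taken => place at 4.
Table: [_, 573, _, _, 149, _, 512, 369, _, _, 50]
Lookup 842: h=6, probe 6,7,10,4,0 → slot 0 empty, not found.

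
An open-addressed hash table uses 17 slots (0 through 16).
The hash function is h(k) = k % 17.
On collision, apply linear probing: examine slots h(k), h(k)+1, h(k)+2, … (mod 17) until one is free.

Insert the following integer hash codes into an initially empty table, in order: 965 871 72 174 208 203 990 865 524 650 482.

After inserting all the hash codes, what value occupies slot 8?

990

965 hashes to 13; slot 13 is free -> place at 13.
871 hashes to 4; slot 4 is free -> place at 4.
72 hashes to 4; 4 taken -> place at 5.
174 hashes to 4; 4,5 taken -> place at 6.
208 hashes to 4; 4,5,6 taken -> place at 7.
203 hashes to 16; slot 16 is free -> place at 16.
990 hashes to 4; 4,5,6,7 taken -> place at 8.
865 hashes to 15; slot 15 is free -> place at 15.
524 hashes to 14; slot 14 is free -> place at 14.
650 hashes to 4; 4,5,6,7,8 taken -> place at 9.
482 hashes to 6; 6,7,8,9 taken -> place at 10.
Table: [-, -, -, -, 871, 72, 174, 208, 990, 650, 482, -, -, 965, 524, 865, 203]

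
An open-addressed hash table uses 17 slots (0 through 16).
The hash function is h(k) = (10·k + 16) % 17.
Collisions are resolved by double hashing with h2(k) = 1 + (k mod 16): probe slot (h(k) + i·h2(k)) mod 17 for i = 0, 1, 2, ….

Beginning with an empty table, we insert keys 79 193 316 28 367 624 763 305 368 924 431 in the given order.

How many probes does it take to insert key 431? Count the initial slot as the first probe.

4

79: h=7 => slot 7
193: h=8 => slot 8
316: h=14 => slot 14
28: h=7, h2=13, probe 7,3 => slot 3
367: h=14, h2=16, probe 14,13 => slot 13
624: h=0 => slot 0
763: h=13, h2=12, probe 13,8,3,15 => slot 15
305: h=6 => slot 6
368: h=7, h2=1, probe 7,8,9 => slot 9
924: h=8, h2=13, probe 8,4 => slot 4
431: h=8, h2=16, probe 8,7,6,5 => slot 5
Table: [624, -, -, 28, 924, 431, 305, 79, 193, 368, -, -, -, 367, 316, 763, -]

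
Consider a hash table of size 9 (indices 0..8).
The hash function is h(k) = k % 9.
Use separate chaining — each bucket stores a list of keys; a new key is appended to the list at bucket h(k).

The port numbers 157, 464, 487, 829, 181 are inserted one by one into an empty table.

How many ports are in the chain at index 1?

157 -> bucket 4
464 -> bucket 5
487 -> bucket 1
829 -> bucket 1 (collision)
181 -> bucket 1 (collision)
Final buckets:
0: -
1: 487 -> 829 -> 181
2: -
3: -
4: 157
5: 464
6: -
7: -
8: -

3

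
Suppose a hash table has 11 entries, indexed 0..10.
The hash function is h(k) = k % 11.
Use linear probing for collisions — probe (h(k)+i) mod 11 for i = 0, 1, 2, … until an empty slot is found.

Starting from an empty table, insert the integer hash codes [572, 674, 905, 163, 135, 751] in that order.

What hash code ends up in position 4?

905

572 hashes to 0; slot 0 is free → place at 0.
674 hashes to 3; slot 3 is free → place at 3.
905 hashes to 3; 3 taken → place at 4.
163 hashes to 9; slot 9 is free → place at 9.
135 hashes to 3; 3,4 taken → place at 5.
751 hashes to 3; 3,4,5 taken → place at 6.
Table: [572, ∅, ∅, 674, 905, 135, 751, ∅, ∅, 163, ∅]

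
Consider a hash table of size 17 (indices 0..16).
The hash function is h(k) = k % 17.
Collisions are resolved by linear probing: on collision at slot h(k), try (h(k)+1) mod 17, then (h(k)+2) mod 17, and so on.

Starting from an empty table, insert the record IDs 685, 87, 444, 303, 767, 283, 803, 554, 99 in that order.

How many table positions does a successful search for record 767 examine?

685: h=5 -> slot 5
87: h=2 -> slot 2
444: h=2, probe 2,3 -> slot 3
303: h=14 -> slot 14
767: h=2, probe 2,3,4 -> slot 4
283: h=11 -> slot 11
803: h=4, probe 4,5,6 -> slot 6
554: h=10 -> slot 10
99: h=14, probe 14,15 -> slot 15
Table: [., ., 87, 444, 767, 685, 803, ., ., ., 554, 283, ., ., 303, 99, .]
Lookup 767: h=2, probe 2,3,4 → found at 4.

3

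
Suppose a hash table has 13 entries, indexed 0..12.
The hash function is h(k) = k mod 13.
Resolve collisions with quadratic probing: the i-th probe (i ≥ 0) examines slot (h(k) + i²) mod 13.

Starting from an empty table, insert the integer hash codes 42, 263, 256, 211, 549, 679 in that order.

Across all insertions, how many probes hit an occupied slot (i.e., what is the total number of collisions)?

10

Insert 42: h=3, slot 3 empty => index 3.
Insert 263: h=3, slot 3 occupied => index 4.
Insert 256: h=9, slot 9 empty => index 9.
Insert 211: h=3, slots 3,4 occupied => index 7.
Insert 549: h=3, slots 3,4,7 occupied => index 12.
Insert 679: h=3, slots 3,4,7,12 occupied => index 6.
Table: [., ., ., 42, 263, ., 679, 211, ., 256, ., ., 549]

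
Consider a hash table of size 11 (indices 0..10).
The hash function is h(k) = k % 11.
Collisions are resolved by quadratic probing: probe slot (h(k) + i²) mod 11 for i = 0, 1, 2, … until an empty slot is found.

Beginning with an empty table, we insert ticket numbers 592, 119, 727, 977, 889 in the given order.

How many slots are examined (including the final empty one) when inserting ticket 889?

592: h=9 → slot 9
119: h=9, probe 9,10 → slot 10
727: h=1 → slot 1
977: h=9, probe 9,10,2 → slot 2
889: h=9, probe 9,10,2,7 → slot 7
Table: [_, 727, 977, _, _, _, _, 889, _, 592, 119]

4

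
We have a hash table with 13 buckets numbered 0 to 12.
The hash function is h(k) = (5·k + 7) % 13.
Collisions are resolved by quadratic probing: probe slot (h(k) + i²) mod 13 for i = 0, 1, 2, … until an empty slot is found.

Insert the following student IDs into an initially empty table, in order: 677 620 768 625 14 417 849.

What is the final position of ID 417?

677: h=12 -> slot 12
620: h=0 -> slot 0
768: h=12, probe 12,0,3 -> slot 3
625: h=12, probe 12,0,3,8 -> slot 8
14: h=12, probe 12,0,3,8,2 -> slot 2
417: h=12, probe 12,0,3,8,2,11 -> slot 11
849: h=1 -> slot 1
Table: [620, 849, 14, 768, ., ., ., ., 625, ., ., 417, 677]

11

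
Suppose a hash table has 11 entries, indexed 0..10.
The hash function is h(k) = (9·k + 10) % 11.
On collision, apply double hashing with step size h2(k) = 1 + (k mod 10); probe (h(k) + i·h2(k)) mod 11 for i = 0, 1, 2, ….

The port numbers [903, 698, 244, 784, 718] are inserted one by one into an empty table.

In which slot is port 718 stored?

2

903: h=8 => slot 8
698: h=0 => slot 0
244: h=6 => slot 6
784: h=4 => slot 4
718: h=4, h2=9, probe 4,2 => slot 2
Table: [698, -, 718, -, 784, -, 244, -, 903, -, -]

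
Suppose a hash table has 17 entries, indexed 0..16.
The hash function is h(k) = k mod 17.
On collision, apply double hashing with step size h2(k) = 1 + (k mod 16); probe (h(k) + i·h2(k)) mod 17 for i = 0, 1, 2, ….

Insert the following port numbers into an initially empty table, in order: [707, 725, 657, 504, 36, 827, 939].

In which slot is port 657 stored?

13

707: h=10 -> slot 10
725: h=11 -> slot 11
657: h=11, h2=2, probe 11,13 -> slot 13
504: h=11, h2=9, probe 11,3 -> slot 3
36: h=2 -> slot 2
827: h=11, h2=12, probe 11,6 -> slot 6
939: h=4 -> slot 4
Table: [_, _, 36, 504, 939, _, 827, _, _, _, 707, 725, _, 657, _, _, _]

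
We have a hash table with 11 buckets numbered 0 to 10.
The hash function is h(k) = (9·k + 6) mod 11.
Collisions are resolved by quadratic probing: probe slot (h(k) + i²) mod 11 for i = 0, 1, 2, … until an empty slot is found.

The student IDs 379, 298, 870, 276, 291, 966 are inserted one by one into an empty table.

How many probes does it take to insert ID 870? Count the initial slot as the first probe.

379 hashes to 7; slot 7 is free -> place at 7.
298 hashes to 4; slot 4 is free -> place at 4.
870 hashes to 4; 4 taken -> place at 5.
276 hashes to 4; 4,5 taken -> place at 8.
291 hashes to 7; 7,8 taken -> place at 0.
966 hashes to 10; slot 10 is free -> place at 10.
Table: [291, _, _, _, 298, 870, _, 379, 276, _, 966]

2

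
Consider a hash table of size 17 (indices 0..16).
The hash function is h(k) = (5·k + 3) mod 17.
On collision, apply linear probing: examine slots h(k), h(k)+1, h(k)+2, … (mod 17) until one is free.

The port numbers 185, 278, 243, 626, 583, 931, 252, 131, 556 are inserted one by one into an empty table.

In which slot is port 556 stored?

14

Insert 185: h=10, slot 10 empty => index 10.
Insert 278: h=16, slot 16 empty => index 16.
Insert 243: h=11, slot 11 empty => index 11.
Insert 626: h=5, slot 5 empty => index 5.
Insert 583: h=11, slot 11 occupied => index 12.
Insert 931: h=0, slot 0 empty => index 0.
Insert 252: h=5, slot 5 occupied => index 6.
Insert 131: h=12, slot 12 occupied => index 13.
Insert 556: h=12, slots 12,13 occupied => index 14.
Table: [931, —, —, —, —, 626, 252, —, —, —, 185, 243, 583, 131, 556, —, 278]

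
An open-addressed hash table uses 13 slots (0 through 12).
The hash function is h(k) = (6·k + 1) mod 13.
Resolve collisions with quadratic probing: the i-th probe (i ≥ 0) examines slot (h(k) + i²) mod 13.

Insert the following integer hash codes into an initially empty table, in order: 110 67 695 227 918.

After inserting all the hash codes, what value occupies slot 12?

695

110 hashes to 11; slot 11 is free → place at 11.
67 hashes to 0; slot 0 is free → place at 0.
695 hashes to 11; 11 taken → place at 12.
227 hashes to 11; 11,12 taken → place at 2.
918 hashes to 10; slot 10 is free → place at 10.
Table: [67, _, 227, _, _, _, _, _, _, _, 918, 110, 695]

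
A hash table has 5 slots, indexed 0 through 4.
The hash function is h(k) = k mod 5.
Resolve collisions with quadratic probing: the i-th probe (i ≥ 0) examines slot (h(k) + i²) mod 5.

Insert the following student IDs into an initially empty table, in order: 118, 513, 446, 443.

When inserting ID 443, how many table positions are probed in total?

118: h=3 => slot 3
513: h=3, probe 3,4 => slot 4
446: h=1 => slot 1
443: h=3, probe 3,4,2 => slot 2
Table: [., 446, 443, 118, 513]

3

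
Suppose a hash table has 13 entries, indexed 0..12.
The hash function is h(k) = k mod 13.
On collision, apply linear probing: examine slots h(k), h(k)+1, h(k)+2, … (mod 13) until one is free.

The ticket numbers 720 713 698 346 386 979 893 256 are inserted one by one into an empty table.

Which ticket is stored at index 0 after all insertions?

256

Insert 720: h=5, slot 5 empty → index 5.
Insert 713: h=11, slot 11 empty → index 11.
Insert 698: h=9, slot 9 empty → index 9.
Insert 346: h=8, slot 8 empty → index 8.
Insert 386: h=9, slot 9 occupied → index 10.
Insert 979: h=4, slot 4 empty → index 4.
Insert 893: h=9, slots 9,10,11 occupied → index 12.
Insert 256: h=9, slots 9,10,11,12 occupied → index 0.
Table: [256, -, -, -, 979, 720, -, -, 346, 698, 386, 713, 893]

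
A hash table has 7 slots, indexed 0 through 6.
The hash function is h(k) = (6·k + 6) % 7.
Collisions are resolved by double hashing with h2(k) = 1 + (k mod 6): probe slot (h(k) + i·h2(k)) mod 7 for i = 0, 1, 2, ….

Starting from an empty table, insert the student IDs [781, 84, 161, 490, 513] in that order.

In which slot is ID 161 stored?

Insert 781: h=2, slot 2 empty => index 2.
Insert 84: h=6, slot 6 empty => index 6.
Insert 161: h=6, h2=6, slot 6 occupied => index 5.
Insert 490: h=6, h2=5, slot 6 occupied => index 4.
Insert 513: h=4, h2=4, slot 4 occupied => index 1.
Table: [., 513, 781, ., 490, 161, 84]

5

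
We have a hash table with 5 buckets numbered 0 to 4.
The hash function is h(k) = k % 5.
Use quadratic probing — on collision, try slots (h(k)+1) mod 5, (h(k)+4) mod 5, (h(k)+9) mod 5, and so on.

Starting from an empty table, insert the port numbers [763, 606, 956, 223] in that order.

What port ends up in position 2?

763: h=3 → slot 3
606: h=1 → slot 1
956: h=1, probe 1,2 → slot 2
223: h=3, probe 3,4 → slot 4
Table: [-, 606, 956, 763, 223]

956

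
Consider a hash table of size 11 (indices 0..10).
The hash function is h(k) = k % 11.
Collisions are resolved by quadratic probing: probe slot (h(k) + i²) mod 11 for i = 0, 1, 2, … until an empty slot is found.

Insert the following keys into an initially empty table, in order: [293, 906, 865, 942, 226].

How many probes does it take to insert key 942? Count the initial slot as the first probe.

293: h=7 -> slot 7
906: h=4 -> slot 4
865: h=7, probe 7,8 -> slot 8
942: h=7, probe 7,8,0 -> slot 0
226: h=6 -> slot 6
Table: [942, -, -, -, 906, -, 226, 293, 865, -, -]

3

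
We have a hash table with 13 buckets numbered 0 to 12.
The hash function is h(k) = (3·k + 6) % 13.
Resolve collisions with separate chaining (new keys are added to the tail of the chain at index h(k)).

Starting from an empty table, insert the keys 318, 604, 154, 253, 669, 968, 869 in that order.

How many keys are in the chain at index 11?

5

318 → bucket 11
604 → bucket 11 (collision)
154 → bucket 0
253 → bucket 11 (collision)
669 → bucket 11 (collision)
968 → bucket 11 (collision)
869 → bucket 0 (collision)
Final buckets:
0: 154 -> 869
1: ∅
2: ∅
3: ∅
4: ∅
5: ∅
6: ∅
7: ∅
8: ∅
9: ∅
10: ∅
11: 318 -> 604 -> 253 -> 669 -> 968
12: ∅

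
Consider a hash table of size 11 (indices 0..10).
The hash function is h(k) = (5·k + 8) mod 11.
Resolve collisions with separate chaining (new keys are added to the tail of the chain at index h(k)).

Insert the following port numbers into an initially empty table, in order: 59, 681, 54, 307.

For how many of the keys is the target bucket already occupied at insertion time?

2

59 → bucket 6
681 → bucket 3
54 → bucket 3 (collision)
307 → bucket 3 (collision)
Final buckets:
0: _
1: _
2: _
3: 681 -> 54 -> 307
4: _
5: _
6: 59
7: _
8: _
9: _
10: _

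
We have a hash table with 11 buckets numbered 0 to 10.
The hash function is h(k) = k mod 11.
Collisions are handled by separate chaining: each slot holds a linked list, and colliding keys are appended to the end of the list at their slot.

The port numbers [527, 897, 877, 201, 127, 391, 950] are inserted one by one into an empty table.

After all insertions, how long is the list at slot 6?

3

527 -> bucket 10
897 -> bucket 6
877 -> bucket 8
201 -> bucket 3
127 -> bucket 6 (collision)
391 -> bucket 6 (collision)
950 -> bucket 4
Final buckets:
0: .
1: .
2: .
3: 201
4: 950
5: .
6: 897 -> 127 -> 391
7: .
8: 877
9: .
10: 527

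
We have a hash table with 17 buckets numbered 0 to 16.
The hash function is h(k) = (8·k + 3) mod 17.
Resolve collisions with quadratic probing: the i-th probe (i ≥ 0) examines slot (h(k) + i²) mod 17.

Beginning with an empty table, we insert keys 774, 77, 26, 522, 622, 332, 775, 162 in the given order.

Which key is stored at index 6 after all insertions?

162

774 hashes to 7; slot 7 is free -> place at 7.
77 hashes to 7; 7 taken -> place at 8.
26 hashes to 7; 7,8 taken -> place at 11.
522 hashes to 14; slot 14 is free -> place at 14.
622 hashes to 15; slot 15 is free -> place at 15.
332 hashes to 7; 7,8,11 taken -> place at 16.
775 hashes to 15; 15,16 taken -> place at 2.
162 hashes to 7; 7,8,11,16 taken -> place at 6.
Table: [_, _, 775, _, _, _, 162, 774, 77, _, _, 26, _, _, 522, 622, 332]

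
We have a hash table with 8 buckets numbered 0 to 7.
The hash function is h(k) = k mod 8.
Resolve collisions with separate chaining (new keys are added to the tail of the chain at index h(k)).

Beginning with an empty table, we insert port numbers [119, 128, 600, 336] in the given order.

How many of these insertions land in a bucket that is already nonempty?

119 → bucket 7
128 → bucket 0
600 → bucket 0 (collision)
336 → bucket 0 (collision)
Final buckets:
0: 128 -> 600 -> 336
1: .
2: .
3: .
4: .
5: .
6: .
7: 119

2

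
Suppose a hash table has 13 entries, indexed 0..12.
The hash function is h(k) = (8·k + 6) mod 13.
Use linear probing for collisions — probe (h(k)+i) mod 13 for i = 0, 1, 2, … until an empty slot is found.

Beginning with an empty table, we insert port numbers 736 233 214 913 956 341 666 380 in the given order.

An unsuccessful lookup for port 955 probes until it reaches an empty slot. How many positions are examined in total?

Insert 736: h=5, slot 5 empty -> index 5.
Insert 233: h=11, slot 11 empty -> index 11.
Insert 214: h=2, slot 2 empty -> index 2.
Insert 913: h=4, slot 4 empty -> index 4.
Insert 956: h=10, slot 10 empty -> index 10.
Insert 341: h=4, slots 4,5 occupied -> index 6.
Insert 666: h=4, slots 4,5,6 occupied -> index 7.
Insert 380: h=4, slots 4,5,6,7 occupied -> index 8.
Table: [∅, ∅, 214, ∅, 913, 736, 341, 666, 380, ∅, 956, 233, ∅]
Lookup 955: h=2, probe 2,3 → slot 3 empty, not found.

2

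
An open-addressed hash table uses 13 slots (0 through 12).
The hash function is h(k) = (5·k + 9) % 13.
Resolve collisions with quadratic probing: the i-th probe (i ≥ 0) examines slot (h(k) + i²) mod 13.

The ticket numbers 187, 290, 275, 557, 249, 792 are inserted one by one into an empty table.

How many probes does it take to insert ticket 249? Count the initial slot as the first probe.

2

187 hashes to 8; slot 8 is free => place at 8.
290 hashes to 3; slot 3 is free => place at 3.
275 hashes to 6; slot 6 is free => place at 6.
557 hashes to 12; slot 12 is free => place at 12.
249 hashes to 6; 6 taken => place at 7.
792 hashes to 4; slot 4 is free => place at 4.
Table: [∅, ∅, ∅, 290, 792, ∅, 275, 249, 187, ∅, ∅, ∅, 557]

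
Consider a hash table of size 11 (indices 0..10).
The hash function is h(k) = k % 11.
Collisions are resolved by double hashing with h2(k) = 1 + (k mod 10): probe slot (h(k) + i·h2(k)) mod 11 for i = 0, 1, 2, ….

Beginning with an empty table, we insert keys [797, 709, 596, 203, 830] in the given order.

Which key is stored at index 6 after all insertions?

797 hashes to 5; slot 5 is free -> place at 5.
709 hashes to 5, h2=10; 5 taken -> place at 4.
596 hashes to 2; slot 2 is free -> place at 2.
203 hashes to 5, h2=4; 5 taken -> place at 9.
830 hashes to 5, h2=1; 5 taken -> place at 6.
Table: [_, _, 596, _, 709, 797, 830, _, _, 203, _]

830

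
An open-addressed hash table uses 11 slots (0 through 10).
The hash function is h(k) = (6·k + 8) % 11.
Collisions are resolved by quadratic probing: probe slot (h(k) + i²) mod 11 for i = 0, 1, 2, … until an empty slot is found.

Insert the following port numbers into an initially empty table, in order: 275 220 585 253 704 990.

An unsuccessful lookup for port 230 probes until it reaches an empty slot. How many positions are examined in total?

275: h=8 => slot 8
220: h=8, probe 8,9 => slot 9
585: h=9, probe 9,10 => slot 10
253: h=8, probe 8,9,1 => slot 1
704: h=8, probe 8,9,1,6 => slot 6
990: h=8, probe 8,9,1,6,2 => slot 2
Table: [-, 253, 990, -, -, -, 704, -, 275, 220, 585]
Lookup 230: h=2, probe 2,3 → slot 3 empty, not found.

2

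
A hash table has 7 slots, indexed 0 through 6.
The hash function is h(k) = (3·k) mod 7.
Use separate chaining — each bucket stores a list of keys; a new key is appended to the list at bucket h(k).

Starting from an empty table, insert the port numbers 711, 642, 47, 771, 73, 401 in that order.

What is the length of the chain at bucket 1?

2

711 -> bucket 5
642 -> bucket 1
47 -> bucket 1 (collision)
771 -> bucket 3
73 -> bucket 2
401 -> bucket 6
Final buckets:
0: ∅
1: 642 -> 47
2: 73
3: 771
4: ∅
5: 711
6: 401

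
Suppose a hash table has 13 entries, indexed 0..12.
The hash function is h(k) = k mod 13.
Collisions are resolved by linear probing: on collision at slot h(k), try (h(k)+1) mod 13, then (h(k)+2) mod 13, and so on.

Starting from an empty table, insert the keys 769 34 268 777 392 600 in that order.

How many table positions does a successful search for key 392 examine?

2

Insert 769: h=2, slot 2 empty -> index 2.
Insert 34: h=8, slot 8 empty -> index 8.
Insert 268: h=8, slot 8 occupied -> index 9.
Insert 777: h=10, slot 10 empty -> index 10.
Insert 392: h=2, slot 2 occupied -> index 3.
Insert 600: h=2, slots 2,3 occupied -> index 4.
Table: [_, _, 769, 392, 600, _, _, _, 34, 268, 777, _, _]
Lookup 392: h=2, probe 2,3 → found at 3.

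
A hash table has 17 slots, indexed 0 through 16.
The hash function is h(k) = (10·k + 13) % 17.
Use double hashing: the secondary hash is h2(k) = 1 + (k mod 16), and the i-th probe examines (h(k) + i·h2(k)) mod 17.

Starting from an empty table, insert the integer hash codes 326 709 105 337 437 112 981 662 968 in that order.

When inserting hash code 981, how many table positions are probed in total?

4

326 hashes to 9; slot 9 is free -> place at 9.
709 hashes to 14; slot 14 is free -> place at 14.
105 hashes to 9, h2=10; 9 taken -> place at 2.
337 hashes to 0; slot 0 is free -> place at 0.
437 hashes to 14, h2=6; 14 taken -> place at 3.
112 hashes to 11; slot 11 is free -> place at 11.
981 hashes to 14, h2=6; 14,3,9 taken -> place at 15.
662 hashes to 3, h2=7; 3 taken -> place at 10.
968 hashes to 3, h2=9; 3 taken -> place at 12.
Table: [337, ∅, 105, 437, ∅, ∅, ∅, ∅, ∅, 326, 662, 112, 968, ∅, 709, 981, ∅]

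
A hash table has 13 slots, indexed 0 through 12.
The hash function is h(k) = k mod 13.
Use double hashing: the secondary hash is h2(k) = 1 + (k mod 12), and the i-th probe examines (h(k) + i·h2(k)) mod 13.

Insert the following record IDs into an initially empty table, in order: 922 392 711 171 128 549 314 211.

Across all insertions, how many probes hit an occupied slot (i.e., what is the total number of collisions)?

922 hashes to 12; slot 12 is free -> place at 12.
392 hashes to 2; slot 2 is free -> place at 2.
711 hashes to 9; slot 9 is free -> place at 9.
171 hashes to 2, h2=4; 2 taken -> place at 6.
128 hashes to 11; slot 11 is free -> place at 11.
549 hashes to 3; slot 3 is free -> place at 3.
314 hashes to 2, h2=3; 2 taken -> place at 5.
211 hashes to 3, h2=8; 3,11,6 taken -> place at 1.
Table: [—, 211, 392, 549, —, 314, 171, —, —, 711, —, 128, 922]

5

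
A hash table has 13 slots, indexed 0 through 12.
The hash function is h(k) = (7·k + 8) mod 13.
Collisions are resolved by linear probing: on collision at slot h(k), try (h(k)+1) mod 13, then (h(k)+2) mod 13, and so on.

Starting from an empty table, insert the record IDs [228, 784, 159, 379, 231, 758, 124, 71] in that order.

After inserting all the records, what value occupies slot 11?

228 hashes to 5; slot 5 is free => place at 5.
784 hashes to 10; slot 10 is free => place at 10.
159 hashes to 3; slot 3 is free => place at 3.
379 hashes to 9; slot 9 is free => place at 9.
231 hashes to 0; slot 0 is free => place at 0.
758 hashes to 10; 10 taken => place at 11.
124 hashes to 5; 5 taken => place at 6.
71 hashes to 11; 11 taken => place at 12.
Table: [231, —, —, 159, —, 228, 124, —, —, 379, 784, 758, 71]

758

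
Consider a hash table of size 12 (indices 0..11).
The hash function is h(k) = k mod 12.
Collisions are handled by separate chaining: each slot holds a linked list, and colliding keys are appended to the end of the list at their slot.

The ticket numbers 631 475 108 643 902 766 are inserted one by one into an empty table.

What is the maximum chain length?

Insert 631: h=7, bucket 7 empty → new chain.
Insert 475: h=7, bucket 7 nonempty → append to chain.
Insert 108: h=0, bucket 0 empty → new chain.
Insert 643: h=7, bucket 7 nonempty → append to chain.
Insert 902: h=2, bucket 2 empty → new chain.
Insert 766: h=10, bucket 10 empty → new chain.
Final buckets:
0: 108
1: —
2: 902
3: —
4: —
5: —
6: —
7: 631 -> 475 -> 643
8: —
9: —
10: 766
11: —

3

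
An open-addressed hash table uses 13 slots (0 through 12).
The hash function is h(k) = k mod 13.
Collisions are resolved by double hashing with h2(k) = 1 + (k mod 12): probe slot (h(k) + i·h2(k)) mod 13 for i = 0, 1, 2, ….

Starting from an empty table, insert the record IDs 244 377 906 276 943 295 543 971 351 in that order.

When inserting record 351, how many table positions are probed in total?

Insert 244: h=10, slot 10 empty → index 10.
Insert 377: h=0, slot 0 empty → index 0.
Insert 906: h=9, slot 9 empty → index 9.
Insert 276: h=3, slot 3 empty → index 3.
Insert 943: h=7, slot 7 empty → index 7.
Insert 295: h=9, h2=8, slot 9 occupied → index 4.
Insert 543: h=10, h2=4, slot 10 occupied → index 1.
Insert 971: h=9, h2=12, slot 9 occupied → index 8.
Insert 351: h=0, h2=4, slots 0,4,8 occupied → index 12.
Table: [377, 543, _, 276, 295, _, _, 943, 971, 906, 244, _, 351]

4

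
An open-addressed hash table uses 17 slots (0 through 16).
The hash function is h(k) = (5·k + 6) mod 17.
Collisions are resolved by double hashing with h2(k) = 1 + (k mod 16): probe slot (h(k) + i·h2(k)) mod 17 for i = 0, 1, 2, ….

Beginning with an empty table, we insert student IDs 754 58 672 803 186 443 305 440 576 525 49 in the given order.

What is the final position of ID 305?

754: h=2 -> slot 2
58: h=7 -> slot 7
672: h=0 -> slot 0
803: h=9 -> slot 9
186: h=1 -> slot 1
443: h=11 -> slot 11
305: h=1, h2=2, probe 1,3 -> slot 3
440: h=13 -> slot 13
576: h=13, h2=1, probe 13,14 -> slot 14
525: h=13, h2=14, probe 13,10 -> slot 10
49: h=13, h2=2, probe 13,15 -> slot 15
Table: [672, 186, 754, 305, ∅, ∅, ∅, 58, ∅, 803, 525, 443, ∅, 440, 576, 49, ∅]

3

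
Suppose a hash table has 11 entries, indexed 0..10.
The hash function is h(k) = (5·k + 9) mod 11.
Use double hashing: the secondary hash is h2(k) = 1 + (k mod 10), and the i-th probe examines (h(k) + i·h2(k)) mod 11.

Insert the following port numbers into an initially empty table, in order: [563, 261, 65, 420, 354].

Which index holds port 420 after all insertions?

9

563 hashes to 8; slot 8 is free => place at 8.
261 hashes to 5; slot 5 is free => place at 5.
65 hashes to 4; slot 4 is free => place at 4.
420 hashes to 8, h2=1; 8 taken => place at 9.
354 hashes to 8, h2=5; 8 taken => place at 2.
Table: [∅, ∅, 354, ∅, 65, 261, ∅, ∅, 563, 420, ∅]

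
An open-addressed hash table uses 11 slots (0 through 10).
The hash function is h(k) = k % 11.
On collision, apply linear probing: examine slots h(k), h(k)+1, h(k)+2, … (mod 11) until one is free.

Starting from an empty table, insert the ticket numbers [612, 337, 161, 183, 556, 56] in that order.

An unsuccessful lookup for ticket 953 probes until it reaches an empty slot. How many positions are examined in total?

612 hashes to 7; slot 7 is free -> place at 7.
337 hashes to 7; 7 taken -> place at 8.
161 hashes to 7; 7,8 taken -> place at 9.
183 hashes to 7; 7,8,9 taken -> place at 10.
556 hashes to 6; slot 6 is free -> place at 6.
56 hashes to 1; slot 1 is free -> place at 1.
Table: [., 56, ., ., ., ., 556, 612, 337, 161, 183]
Lookup 953: h=7, probe 7,8,9,10,0 → slot 0 empty, not found.

5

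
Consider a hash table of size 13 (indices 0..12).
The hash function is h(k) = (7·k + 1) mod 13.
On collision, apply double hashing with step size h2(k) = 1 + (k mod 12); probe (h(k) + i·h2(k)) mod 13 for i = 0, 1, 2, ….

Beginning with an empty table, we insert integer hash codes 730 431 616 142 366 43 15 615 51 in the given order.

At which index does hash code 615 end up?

11

Insert 730: h=2, slot 2 empty -> index 2.
Insert 431: h=2, h2=12, slot 2 occupied -> index 1.
Insert 616: h=10, slot 10 empty -> index 10.
Insert 142: h=7, slot 7 empty -> index 7.
Insert 366: h=2, h2=7, slot 2 occupied -> index 9.
Insert 43: h=3, slot 3 empty -> index 3.
Insert 15: h=2, h2=4, slot 2 occupied -> index 6.
Insert 615: h=3, h2=4, slots 3,7 occupied -> index 11.
Insert 51: h=7, h2=4, slots 7,11,2,6,10,1 occupied -> index 5.
Table: [—, 431, 730, 43, —, 51, 15, 142, —, 366, 616, 615, —]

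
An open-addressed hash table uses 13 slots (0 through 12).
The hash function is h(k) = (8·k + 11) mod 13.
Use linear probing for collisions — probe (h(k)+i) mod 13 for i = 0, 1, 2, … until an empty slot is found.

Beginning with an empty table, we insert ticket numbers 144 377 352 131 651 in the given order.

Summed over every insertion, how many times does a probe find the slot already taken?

Insert 144: h=6, slot 6 empty -> index 6.
Insert 377: h=11, slot 11 empty -> index 11.
Insert 352: h=6, slot 6 occupied -> index 7.
Insert 131: h=6, slots 6,7 occupied -> index 8.
Insert 651: h=6, slots 6,7,8 occupied -> index 9.
Table: [_, _, _, _, _, _, 144, 352, 131, 651, _, 377, _]

6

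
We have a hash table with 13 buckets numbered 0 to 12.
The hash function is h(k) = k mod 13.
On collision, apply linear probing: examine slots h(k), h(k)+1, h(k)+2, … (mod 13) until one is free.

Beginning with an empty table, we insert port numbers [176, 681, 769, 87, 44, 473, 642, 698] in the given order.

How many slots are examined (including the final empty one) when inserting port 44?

2

176: h=7 => slot 7
681: h=5 => slot 5
769: h=2 => slot 2
87: h=9 => slot 9
44: h=5, probe 5,6 => slot 6
473: h=5, probe 5,6,7,8 => slot 8
642: h=5, probe 5,6,7,8,9,10 => slot 10
698: h=9, probe 9,10,11 => slot 11
Table: [—, —, 769, —, —, 681, 44, 176, 473, 87, 642, 698, —]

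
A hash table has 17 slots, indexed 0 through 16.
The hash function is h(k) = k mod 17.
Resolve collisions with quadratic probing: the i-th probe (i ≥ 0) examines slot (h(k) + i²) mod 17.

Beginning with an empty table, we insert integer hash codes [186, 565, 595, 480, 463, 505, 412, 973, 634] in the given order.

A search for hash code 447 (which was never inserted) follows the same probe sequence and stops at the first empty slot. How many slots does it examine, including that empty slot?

3

186 hashes to 16; slot 16 is free -> place at 16.
565 hashes to 4; slot 4 is free -> place at 4.
595 hashes to 0; slot 0 is free -> place at 0.
480 hashes to 4; 4 taken -> place at 5.
463 hashes to 4; 4,5 taken -> place at 8.
505 hashes to 12; slot 12 is free -> place at 12.
412 hashes to 4; 4,5,8 taken -> place at 13.
973 hashes to 4; 4,5,8,13 taken -> place at 3.
634 hashes to 5; 5 taken -> place at 6.
Table: [595, —, —, 973, 565, 480, 634, —, 463, —, —, —, 505, 412, —, —, 186]
Lookup 447: h=5, probe 5,6,9 → slot 9 empty, not found.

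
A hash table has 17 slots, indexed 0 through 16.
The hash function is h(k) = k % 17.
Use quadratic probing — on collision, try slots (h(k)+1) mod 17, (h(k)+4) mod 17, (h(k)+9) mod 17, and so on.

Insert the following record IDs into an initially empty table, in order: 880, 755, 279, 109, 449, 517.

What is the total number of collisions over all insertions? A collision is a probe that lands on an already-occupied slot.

10

Insert 880: h=13, slot 13 empty → index 13.
Insert 755: h=7, slot 7 empty → index 7.
Insert 279: h=7, slot 7 occupied → index 8.
Insert 109: h=7, slots 7,8 occupied → index 11.
Insert 449: h=7, slots 7,8,11 occupied → index 16.
Insert 517: h=7, slots 7,8,11,16 occupied → index 6.
Table: [., ., ., ., ., ., 517, 755, 279, ., ., 109, ., 880, ., ., 449]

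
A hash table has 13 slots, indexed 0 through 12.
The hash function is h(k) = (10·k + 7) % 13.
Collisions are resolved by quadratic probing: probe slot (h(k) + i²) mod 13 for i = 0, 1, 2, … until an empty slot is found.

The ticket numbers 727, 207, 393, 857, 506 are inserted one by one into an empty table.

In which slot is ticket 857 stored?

1

727 hashes to 10; slot 10 is free → place at 10.
207 hashes to 10; 10 taken → place at 11.
393 hashes to 11; 11 taken → place at 12.
857 hashes to 10; 10,11 taken → place at 1.
506 hashes to 10; 10,11,1 taken → place at 6.
Table: [∅, 857, ∅, ∅, ∅, ∅, 506, ∅, ∅, ∅, 727, 207, 393]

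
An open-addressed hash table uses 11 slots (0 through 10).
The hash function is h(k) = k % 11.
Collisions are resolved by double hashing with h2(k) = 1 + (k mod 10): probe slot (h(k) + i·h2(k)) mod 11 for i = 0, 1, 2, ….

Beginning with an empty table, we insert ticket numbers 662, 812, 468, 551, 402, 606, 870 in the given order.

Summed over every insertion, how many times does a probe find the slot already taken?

6

Insert 662: h=2, slot 2 empty => index 2.
Insert 812: h=9, slot 9 empty => index 9.
Insert 468: h=6, slot 6 empty => index 6.
Insert 551: h=1, slot 1 empty => index 1.
Insert 402: h=6, h2=3, slots 6,9,1 occupied => index 4.
Insert 606: h=1, h2=7, slot 1 occupied => index 8.
Insert 870: h=1, h2=1, slots 1,2 occupied => index 3.
Table: [∅, 551, 662, 870, 402, ∅, 468, ∅, 606, 812, ∅]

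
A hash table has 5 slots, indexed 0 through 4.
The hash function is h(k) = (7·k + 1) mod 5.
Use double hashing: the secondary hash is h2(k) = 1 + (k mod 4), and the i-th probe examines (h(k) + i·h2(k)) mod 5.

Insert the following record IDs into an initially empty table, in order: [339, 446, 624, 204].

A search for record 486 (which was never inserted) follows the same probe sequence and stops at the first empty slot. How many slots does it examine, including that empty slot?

4

339: h=4 → slot 4
446: h=3 → slot 3
624: h=4, h2=1, probe 4,0 → slot 0
204: h=4, h2=1, probe 4,0,1 → slot 1
Table: [624, 204, _, 446, 339]
Lookup 486: h=3, h2=3, probe 3,1,4,2 → slot 2 empty, not found.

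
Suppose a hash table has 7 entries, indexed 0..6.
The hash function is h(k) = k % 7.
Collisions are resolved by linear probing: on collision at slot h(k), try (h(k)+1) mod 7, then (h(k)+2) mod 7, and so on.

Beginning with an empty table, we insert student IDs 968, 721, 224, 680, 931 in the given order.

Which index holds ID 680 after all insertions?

968 hashes to 2; slot 2 is free → place at 2.
721 hashes to 0; slot 0 is free → place at 0.
224 hashes to 0; 0 taken → place at 1.
680 hashes to 1; 1,2 taken → place at 3.
931 hashes to 0; 0,1,2,3 taken → place at 4.
Table: [721, 224, 968, 680, 931, ., .]

3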